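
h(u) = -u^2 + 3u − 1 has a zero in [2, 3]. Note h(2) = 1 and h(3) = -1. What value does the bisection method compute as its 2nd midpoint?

2.75

h(2.5) = 0.25 > 0, so the root lies in [2.5, 3]
h(2.75) = -0.3125 < 0, so the root lies in [2.5, 2.75]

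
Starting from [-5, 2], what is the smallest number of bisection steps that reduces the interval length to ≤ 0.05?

Width after n steps is 7/2^n. Need 2^n ≥ 7/0.05 = 140.
2^7 = 128 < 140 ≤ 2^8 = 256, so n = 8.

8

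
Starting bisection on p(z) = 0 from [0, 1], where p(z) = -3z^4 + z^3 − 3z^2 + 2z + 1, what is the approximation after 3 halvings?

0.875

p(0.5) = 1.1875 > 0, so the root lies in [0.5, 1]
p(0.75) = 0.285156 > 0, so the root lies in [0.75, 1]
p(0.875) = -0.635498 < 0, so the root lies in [0.75, 0.875]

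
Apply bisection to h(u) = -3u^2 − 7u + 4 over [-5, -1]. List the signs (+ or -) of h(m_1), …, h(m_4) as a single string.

-+++

u = -3 gives h = -2, negative; keep [-3, -1]
u = -2 gives h = 6, positive; keep [-3, -2]
u = -2.5 gives h = 2.75, positive; keep [-3, -2.5]
u = -2.75 gives h = 0.5625, positive; keep [-3, -2.75]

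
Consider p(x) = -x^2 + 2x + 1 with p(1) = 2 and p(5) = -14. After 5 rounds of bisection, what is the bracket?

p(3) = -2 < 0, so the root lies in [1, 3]
p(2) = 1 > 0, so the root lies in [2, 3]
p(2.5) = -0.25 < 0, so the root lies in [2, 2.5]
p(2.25) = 0.4375 > 0, so the root lies in [2.25, 2.5]
p(2.375) = 0.1094 > 0, so the root lies in [2.375, 2.5]

[2.375, 2.5]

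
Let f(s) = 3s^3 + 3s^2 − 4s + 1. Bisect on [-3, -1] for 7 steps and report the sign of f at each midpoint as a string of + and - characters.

-++-+-+

s = -2 gives f = -3, negative; keep [-2, -1]
s = -1.5 gives f = 3.625, positive; keep [-2, -1.5]
s = -1.75 gives f = 1.109375, positive; keep [-2, -1.75]
s = -1.875 gives f = -0.7285, negative; keep [-1.875, -1.75]
s = -1.8125 gives f = 0.2424, positive; keep [-1.875, -1.8125]
s = -1.84375 gives f = -0.2298, negative; keep [-1.84375, -1.8125]
s = -1.828125 gives f = 0.0096, positive; keep [-1.84375, -1.828125]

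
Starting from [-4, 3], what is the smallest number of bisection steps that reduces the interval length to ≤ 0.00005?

Width after n steps is 7/2^n. Need 2^n ≥ 7/0.00005 = 140000.
2^17 = 131072 < 140000 ≤ 2^18 = 262144, so n = 18.

18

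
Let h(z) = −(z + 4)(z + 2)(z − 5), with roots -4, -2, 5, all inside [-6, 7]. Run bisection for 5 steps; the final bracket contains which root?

5

z = 0.5 gives h = 50.625, positive; keep [0.5, 7]
z = 3.75 gives h = 55.703125, positive; keep [3.75, 7]
z = 5.375 gives h = -25.927734, negative; keep [3.75, 5.375]
z = 4.5625 gives h = 24.5837, positive; keep [4.5625, 5.375]
z = 4.96875 gives h = 1.9532, positive; keep [4.96875, 5.375]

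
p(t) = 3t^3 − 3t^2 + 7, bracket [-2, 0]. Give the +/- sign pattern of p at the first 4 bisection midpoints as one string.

+---

midpoint -1: p = 1 > 0 → [-2, -1]
midpoint -1.5: p = -9.875 < 0 → [-1.5, -1]
midpoint -1.25: p = -3.546875 < 0 → [-1.25, -1]
midpoint -1.125: p = -1.0684 < 0 → [-1.125, -1]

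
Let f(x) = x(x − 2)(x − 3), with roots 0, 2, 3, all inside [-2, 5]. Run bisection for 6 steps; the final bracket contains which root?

0

f(1.5) = 1.125 > 0, so the root lies in [-2, 1.5]
f(-0.25) = -1.828125 < 0, so the root lies in [-0.25, 1.5]
f(0.625) = 2.041016 > 0, so the root lies in [-0.25, 0.625]
f(0.1875) = 0.9558 > 0, so the root lies in [-0.25, 0.1875]
f(-0.03125) = -0.1924 < 0, so the root lies in [-0.03125, 0.1875]
f(0.078125) = 0.4387 > 0, so the root lies in [-0.03125, 0.078125]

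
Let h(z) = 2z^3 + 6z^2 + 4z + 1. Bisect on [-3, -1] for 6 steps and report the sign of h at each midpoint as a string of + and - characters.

z = -2 gives h = 1, positive; keep [-3, -2]
z = -2.5 gives h = -2.75, negative; keep [-2.5, -2]
z = -2.25 gives h = -0.40625, negative; keep [-2.25, -2]
z = -2.125 gives h = 0.4023, positive; keep [-2.25, -2.125]
z = -2.1875 gives h = 0.0259, positive; keep [-2.25, -2.1875]
z = -2.21875 gives h = -0.183, negative; keep [-2.21875, -2.1875]

+--++-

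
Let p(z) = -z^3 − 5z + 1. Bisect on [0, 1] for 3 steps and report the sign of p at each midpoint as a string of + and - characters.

--+

midpoint 0.5: p = -1.625 < 0 → [0, 0.5]
midpoint 0.25: p = -0.265625 < 0 → [0, 0.25]
midpoint 0.125: p = 0.373047 > 0 → [0.125, 0.25]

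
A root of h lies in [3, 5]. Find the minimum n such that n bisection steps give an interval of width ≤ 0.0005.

Width after n steps is 2/2^n. Need 2^n ≥ 2/0.0005 = 4000.
2^11 = 2048 < 4000 ≤ 2^12 = 4096, so n = 12.

12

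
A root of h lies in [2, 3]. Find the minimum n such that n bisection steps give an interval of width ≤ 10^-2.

7

Width after n steps is 1/2^n. Need 2^n ≥ 1/10^-2 = 100.
2^6 = 64 < 100 ≤ 2^7 = 128, so n = 7.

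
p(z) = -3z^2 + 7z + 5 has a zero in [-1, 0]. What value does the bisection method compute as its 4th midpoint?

midpoint -0.5: p = 0.75 > 0 → [-1, -0.5]
midpoint -0.75: p = -1.9375 < 0 → [-0.75, -0.5]
midpoint -0.625: p = -0.546875 < 0 → [-0.625, -0.5]
midpoint -0.5625: p = 0.1133 > 0 → [-0.625, -0.5625]

-0.5625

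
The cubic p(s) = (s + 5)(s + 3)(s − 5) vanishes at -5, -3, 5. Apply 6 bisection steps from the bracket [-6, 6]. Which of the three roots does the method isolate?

5

p(0) = -75 < 0, so the root lies in [0, 6]
p(3) = -96 < 0, so the root lies in [3, 6]
p(4.5) = -35.625 < 0, so the root lies in [4.5, 6]
p(5.25) = 21.1406 > 0, so the root lies in [4.5, 5.25]
p(4.875) = -9.7207 < 0, so the root lies in [4.875, 5.25]
p(5.0625) = 5.0706 > 0, so the root lies in [4.875, 5.0625]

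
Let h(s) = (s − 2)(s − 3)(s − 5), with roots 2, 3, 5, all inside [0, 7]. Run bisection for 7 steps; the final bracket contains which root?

m = 3.5, h(m) = -1.125 (−); new bracket [3.5, 7]
m = 5.25, h(m) = 1.828125 (+); new bracket [3.5, 5.25]
m = 4.375, h(m) = -2.041016 (−); new bracket [4.375, 5.25]
m = 4.8125, h(m) = -0.9558 (−); new bracket [4.8125, 5.25]
m = 5.03125, h(m) = 0.1924 (+); new bracket [4.8125, 5.03125]
m = 4.921875, h(m) = -0.4387 (−); new bracket [4.921875, 5.03125]
m = 4.9765625, h(m) = -0.1379 (−); new bracket [4.9765625, 5.03125]

5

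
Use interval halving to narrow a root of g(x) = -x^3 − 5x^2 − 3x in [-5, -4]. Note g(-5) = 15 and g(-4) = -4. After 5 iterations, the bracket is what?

g(-4.5) = 3.375 > 0, so the root lies in [-4.5, -4]
g(-4.25) = -0.796875 < 0, so the root lies in [-4.5, -4.25]
g(-4.375) = 1.162109 > 0, so the root lies in [-4.375, -4.25]
g(-4.3125) = 0.1516 > 0, so the root lies in [-4.3125, -4.25]
g(-4.28125) = -0.3303 < 0, so the root lies in [-4.3125, -4.28125]

[-4.3125, -4.28125]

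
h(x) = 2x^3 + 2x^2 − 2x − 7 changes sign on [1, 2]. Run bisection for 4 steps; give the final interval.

h(1.5) = 1.25 > 0, so the root lies in [1, 1.5]
h(1.25) = -2.46875 < 0, so the root lies in [1.25, 1.5]
h(1.375) = -0.769531 < 0, so the root lies in [1.375, 1.5]
h(1.4375) = 0.1987 > 0, so the root lies in [1.375, 1.4375]

[1.375, 1.4375]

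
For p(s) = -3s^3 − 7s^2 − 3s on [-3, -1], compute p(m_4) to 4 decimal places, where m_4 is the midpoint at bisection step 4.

s = -2 gives p = 2, positive; keep [-2, -1]
s = -1.5 gives p = -1.125, negative; keep [-2, -1.5]
s = -1.75 gives p = -0.109375, negative; keep [-2, -1.75]
s = -1.875 gives p = 0.791, positive; keep [-1.875, -1.75]

0.7910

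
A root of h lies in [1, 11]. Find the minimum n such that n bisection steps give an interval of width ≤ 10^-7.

27

Width after n steps is 10/2^n. Need 2^n ≥ 10/10^-7 = 100000000.
2^26 = 67108864 < 100000000 ≤ 2^27 = 134217728, so n = 27.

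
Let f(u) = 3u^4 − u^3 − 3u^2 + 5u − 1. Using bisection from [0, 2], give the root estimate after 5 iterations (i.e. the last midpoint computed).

m = 1, f(m) = 3 (+); new bracket [0, 1]
m = 0.5, f(m) = 0.8125 (+); new bracket [0, 0.5]
m = 0.25, f(m) = 0.058594 (+); new bracket [0, 0.25]
m = 0.125, f(m) = -0.4231 (−); new bracket [0.125, 0.25]
m = 0.1875, f(m) = -0.1709 (−); new bracket [0.1875, 0.25]

0.1875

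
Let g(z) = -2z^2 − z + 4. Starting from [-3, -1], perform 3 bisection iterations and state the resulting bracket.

m = -2, g(m) = -2 (−); new bracket [-2, -1]
m = -1.5, g(m) = 1 (+); new bracket [-2, -1.5]
m = -1.75, g(m) = -0.375 (−); new bracket [-1.75, -1.5]

[-1.75, -1.5]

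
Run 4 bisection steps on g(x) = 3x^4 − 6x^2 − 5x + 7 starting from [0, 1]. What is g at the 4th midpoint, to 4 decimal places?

m = 0.5, g(m) = 3.1875 (+); new bracket [0.5, 1]
m = 0.75, g(m) = 0.824219 (+); new bracket [0.75, 1]
m = 0.875, g(m) = -0.210205 (−); new bracket [0.75, 0.875]
m = 0.8125, g(m) = 0.284 (+); new bracket [0.8125, 0.875]

0.2840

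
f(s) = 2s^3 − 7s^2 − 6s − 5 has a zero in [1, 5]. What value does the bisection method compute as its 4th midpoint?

midpoint 3: f = -32 < 0 → [3, 5]
midpoint 4: f = -13 < 0 → [4, 5]
midpoint 4.5: f = 8.5 > 0 → [4, 4.5]
midpoint 4.25: f = -3.4062 < 0 → [4.25, 4.5]

4.25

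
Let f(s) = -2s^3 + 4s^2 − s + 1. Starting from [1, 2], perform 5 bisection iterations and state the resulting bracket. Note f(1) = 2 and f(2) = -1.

midpoint 1.5: f = 1.75 > 0 → [1.5, 2]
midpoint 1.75: f = 0.78125 > 0 → [1.75, 2]
midpoint 1.875: f = 0.003906 > 0 → [1.875, 2]
midpoint 1.9375: f = -0.4683 < 0 → [1.875, 1.9375]
midpoint 1.90625: f = -0.2249 < 0 → [1.875, 1.90625]

[1.875, 1.90625]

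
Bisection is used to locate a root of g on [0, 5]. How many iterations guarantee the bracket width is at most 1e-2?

9

Width after n steps is 5/2^n. Need 2^n ≥ 5/1e-2 = 500.
2^8 = 256 < 500 ≤ 2^9 = 512, so n = 9.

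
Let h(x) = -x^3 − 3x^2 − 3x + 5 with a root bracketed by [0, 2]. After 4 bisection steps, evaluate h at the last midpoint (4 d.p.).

-0.5918

midpoint 1: h = -2 < 0 → [0, 1]
midpoint 0.5: h = 2.625 > 0 → [0.5, 1]
midpoint 0.75: h = 0.640625 > 0 → [0.75, 1]
midpoint 0.875: h = -0.5918 < 0 → [0.75, 0.875]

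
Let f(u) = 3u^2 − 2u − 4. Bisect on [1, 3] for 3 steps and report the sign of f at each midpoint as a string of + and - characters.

f(2) = 4 > 0, so the root lies in [1, 2]
f(1.5) = -0.25 < 0, so the root lies in [1.5, 2]
f(1.75) = 1.6875 > 0, so the root lies in [1.5, 1.75]

+-+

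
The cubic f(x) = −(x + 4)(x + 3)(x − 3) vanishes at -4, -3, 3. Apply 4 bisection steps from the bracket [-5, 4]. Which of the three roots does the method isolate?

3

x = -0.5 gives f = 30.625, positive; keep [-0.5, 4]
x = 1.75 gives f = 34.140625, positive; keep [1.75, 4]
x = 2.875 gives f = 5.048828, positive; keep [2.875, 4]
x = 3.4375 gives f = -20.947, negative; keep [2.875, 3.4375]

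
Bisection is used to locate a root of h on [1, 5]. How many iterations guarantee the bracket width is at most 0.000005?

20

Width after n steps is 4/2^n. Need 2^n ≥ 4/0.000005 = 800000.
2^19 = 524288 < 800000 ≤ 2^20 = 1048576, so n = 20.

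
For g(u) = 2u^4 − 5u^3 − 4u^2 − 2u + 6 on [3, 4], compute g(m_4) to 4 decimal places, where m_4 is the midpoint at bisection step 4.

3.5144

midpoint 3.5: g = 35.75 > 0 → [3, 3.5]
midpoint 3.25: g = 8.742188 > 0 → [3, 3.25]
midpoint 3.125: g = -1.165527 < 0 → [3.125, 3.25]
midpoint 3.1875: g = 3.5144 > 0 → [3.125, 3.1875]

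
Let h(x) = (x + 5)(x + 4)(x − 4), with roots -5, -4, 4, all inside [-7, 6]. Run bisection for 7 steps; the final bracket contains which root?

4

midpoint -0.5: h = -70.875 < 0 → [-0.5, 6]
midpoint 2.75: h = -65.390625 < 0 → [2.75, 6]
midpoint 4.375: h = 29.443359 > 0 → [2.75, 4.375]
midpoint 3.5625: h = -28.3298 < 0 → [3.5625, 4.375]
midpoint 3.96875: h = -2.2334 < 0 → [3.96875, 4.375]
midpoint 4.171875: h = 12.8823 > 0 → [3.96875, 4.171875]
midpoint 4.0703125: h = 5.1469 > 0 → [3.96875, 4.0703125]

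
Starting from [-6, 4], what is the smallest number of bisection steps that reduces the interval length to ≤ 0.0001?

17

Width after n steps is 10/2^n. Need 2^n ≥ 10/0.0001 = 100000.
2^16 = 65536 < 100000 ≤ 2^17 = 131072, so n = 17.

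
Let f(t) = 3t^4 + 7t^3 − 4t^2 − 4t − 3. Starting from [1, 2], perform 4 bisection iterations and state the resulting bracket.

[1, 1.0625]

f(1.5) = 20.8125 > 0, so the root lies in [1, 1.5]
f(1.25) = 6.746094 > 0, so the root lies in [1, 1.25]
f(1.125) = 2.209717 > 0, so the root lies in [1, 1.125]
f(1.0625) = 0.4539 > 0, so the root lies in [1, 1.0625]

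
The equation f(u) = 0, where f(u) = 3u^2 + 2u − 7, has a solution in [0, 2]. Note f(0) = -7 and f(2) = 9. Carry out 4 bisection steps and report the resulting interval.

m = 1, f(m) = -2 (−); new bracket [1, 2]
m = 1.5, f(m) = 2.75 (+); new bracket [1, 1.5]
m = 1.25, f(m) = 0.1875 (+); new bracket [1, 1.25]
m = 1.125, f(m) = -0.9531 (−); new bracket [1.125, 1.25]

[1.125, 1.25]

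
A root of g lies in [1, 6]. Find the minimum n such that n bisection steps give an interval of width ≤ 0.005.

Width after n steps is 5/2^n. Need 2^n ≥ 5/0.005 = 1000.
2^9 = 512 < 1000 ≤ 2^10 = 1024, so n = 10.

10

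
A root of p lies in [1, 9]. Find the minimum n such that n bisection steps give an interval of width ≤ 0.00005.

18

Width after n steps is 8/2^n. Need 2^n ≥ 8/0.00005 = 160000.
2^17 = 131072 < 160000 ≤ 2^18 = 262144, so n = 18.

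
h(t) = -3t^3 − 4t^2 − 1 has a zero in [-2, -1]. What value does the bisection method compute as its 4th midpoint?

-1.4375

t = -1.5 gives h = 0.125, positive; keep [-1.5, -1]
t = -1.25 gives h = -1.390625, negative; keep [-1.5, -1.25]
t = -1.375 gives h = -0.763672, negative; keep [-1.5, -1.375]
t = -1.4375 gives h = -0.3542, negative; keep [-1.5, -1.4375]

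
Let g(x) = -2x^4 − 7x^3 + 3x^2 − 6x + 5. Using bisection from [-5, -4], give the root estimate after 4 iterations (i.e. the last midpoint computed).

midpoint -4.5: g = -89.5 < 0 → [-4.5, -4]
midpoint -4.25: g = -30.460938 < 0 → [-4.25, -4]
midpoint -4.125: g = -6.939941 < 0 → [-4.125, -4]
midpoint -4.0625: g = 3.4587 > 0 → [-4.125, -4.0625]

-4.0625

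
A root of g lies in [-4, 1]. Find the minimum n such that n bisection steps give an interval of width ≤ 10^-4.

16

Width after n steps is 5/2^n. Need 2^n ≥ 5/10^-4 = 50000.
2^15 = 32768 < 50000 ≤ 2^16 = 65536, so n = 16.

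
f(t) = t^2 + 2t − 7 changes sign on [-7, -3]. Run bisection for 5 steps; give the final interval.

midpoint -5: f = 8 > 0 → [-5, -3]
midpoint -4: f = 1 > 0 → [-4, -3]
midpoint -3.5: f = -1.75 < 0 → [-4, -3.5]
midpoint -3.75: f = -0.4375 < 0 → [-4, -3.75]
midpoint -3.875: f = 0.2656 > 0 → [-3.875, -3.75]

[-3.875, -3.75]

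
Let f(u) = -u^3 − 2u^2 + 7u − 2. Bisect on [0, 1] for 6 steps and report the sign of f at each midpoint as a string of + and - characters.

m = 0.5, f(m) = 0.875 (+); new bracket [0, 0.5]
m = 0.25, f(m) = -0.390625 (−); new bracket [0.25, 0.5]
m = 0.375, f(m) = 0.291016 (+); new bracket [0.25, 0.375]
m = 0.3125, f(m) = -0.0383 (−); new bracket [0.3125, 0.375]
m = 0.34375, f(m) = 0.1293 (+); new bracket [0.3125, 0.34375]
m = 0.328125, f(m) = 0.0462 (+); new bracket [0.3125, 0.328125]

+-+-++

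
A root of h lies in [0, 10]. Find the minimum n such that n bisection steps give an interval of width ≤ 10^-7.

Width after n steps is 10/2^n. Need 2^n ≥ 10/10^-7 = 100000000.
2^26 = 67108864 < 100000000 ≤ 2^27 = 134217728, so n = 27.

27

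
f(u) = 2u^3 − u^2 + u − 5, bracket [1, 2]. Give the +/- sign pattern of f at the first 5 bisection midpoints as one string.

u = 1.5 gives f = 1, positive; keep [1, 1.5]
u = 1.25 gives f = -1.40625, negative; keep [1.25, 1.5]
u = 1.375 gives f = -0.316406, negative; keep [1.375, 1.5]
u = 1.4375 gives f = 0.312, positive; keep [1.375, 1.4375]
u = 1.40625 gives f = -0.0095, negative; keep [1.40625, 1.4375]

+--+-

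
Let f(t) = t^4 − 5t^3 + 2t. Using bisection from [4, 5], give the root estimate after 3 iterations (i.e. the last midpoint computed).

m = 4.5, f(m) = -36.5625 (−); new bracket [4.5, 5]
m = 4.75, f(m) = -17.292969 (−); new bracket [4.75, 5]
m = 4.875, f(m) = -4.732178 (−); new bracket [4.875, 5]

4.875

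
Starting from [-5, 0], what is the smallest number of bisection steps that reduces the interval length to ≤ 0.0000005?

Width after n steps is 5/2^n. Need 2^n ≥ 5/0.0000005 = 10000000.
2^23 = 8388608 < 10000000 ≤ 2^24 = 16777216, so n = 24.

24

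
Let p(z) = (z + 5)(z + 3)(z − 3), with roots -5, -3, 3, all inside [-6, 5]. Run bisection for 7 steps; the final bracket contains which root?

m = -0.5, p(m) = -39.375 (−); new bracket [-0.5, 5]
m = 2.25, p(m) = -28.546875 (−); new bracket [2.25, 5]
m = 3.625, p(m) = 35.712891 (+); new bracket [2.25, 3.625]
m = 2.9375, p(m) = -2.9456 (−); new bracket [2.9375, 3.625]
m = 3.28125, p(m) = 14.6297 (+); new bracket [2.9375, 3.28125]
m = 3.109375, p(m) = 5.4188 (+); new bracket [2.9375, 3.109375]
m = 3.0234375, p(m) = 1.1327 (+); new bracket [2.9375, 3.0234375]

3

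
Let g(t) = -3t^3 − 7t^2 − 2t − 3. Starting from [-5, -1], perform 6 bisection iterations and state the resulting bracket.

g(-3) = 21 > 0, so the root lies in [-3, -1]
g(-2) = -3 < 0, so the root lies in [-3, -2]
g(-2.5) = 5.125 > 0, so the root lies in [-2.5, -2]
g(-2.25) = 0.2344 > 0, so the root lies in [-2.25, -2]
g(-2.125) = -1.5723 < 0, so the root lies in [-2.25, -2.125]
g(-2.1875) = -0.7185 < 0, so the root lies in [-2.25, -2.1875]

[-2.25, -2.1875]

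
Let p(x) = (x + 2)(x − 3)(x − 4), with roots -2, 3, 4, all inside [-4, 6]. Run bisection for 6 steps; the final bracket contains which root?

m = 1, p(m) = 18 (+); new bracket [-4, 1]
m = -1.5, p(m) = 12.375 (+); new bracket [-4, -1.5]
m = -2.75, p(m) = -29.109375 (−); new bracket [-2.75, -1.5]
m = -2.125, p(m) = -3.9238 (−); new bracket [-2.125, -1.5]
m = -1.8125, p(m) = 5.2449 (+); new bracket [-2.125, -1.8125]
m = -1.96875, p(m) = 0.9268 (+); new bracket [-2.125, -1.96875]

-2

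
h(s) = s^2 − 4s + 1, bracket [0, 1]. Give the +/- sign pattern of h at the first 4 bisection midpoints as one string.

-+--

h(0.5) = -0.75 < 0, so the root lies in [0, 0.5]
h(0.25) = 0.0625 > 0, so the root lies in [0.25, 0.5]
h(0.375) = -0.359375 < 0, so the root lies in [0.25, 0.375]
h(0.3125) = -0.1523 < 0, so the root lies in [0.25, 0.3125]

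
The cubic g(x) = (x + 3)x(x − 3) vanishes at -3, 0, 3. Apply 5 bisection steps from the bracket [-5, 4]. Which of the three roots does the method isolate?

-3

midpoint -0.5: g = 4.375 > 0 → [-5, -0.5]
midpoint -2.75: g = 3.953125 > 0 → [-5, -2.75]
midpoint -3.875: g = -23.310547 < 0 → [-3.875, -2.75]
midpoint -3.3125: g = -6.5344 < 0 → [-3.3125, -2.75]
midpoint -3.03125: g = -0.5713 < 0 → [-3.03125, -2.75]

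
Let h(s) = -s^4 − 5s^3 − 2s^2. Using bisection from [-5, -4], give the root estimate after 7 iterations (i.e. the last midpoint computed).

-4.5546875

s = -4.5 gives h = 5.0625, positive; keep [-5, -4.5]
s = -4.75 gives h = -18.332031, negative; keep [-4.75, -4.5]
s = -4.625 gives h = -5.681885, negative; keep [-4.625, -4.5]
s = -4.5625 gives h = -0.0813, negative; keep [-4.5625, -4.5]
s = -4.53125 gives h = 2.5465, positive; keep [-4.5625, -4.53125]
s = -4.546875 gives h = 1.2467, positive; keep [-4.5625, -4.546875]
s = -4.5546875 gives h = 0.5862, positive; keep [-4.5625, -4.5546875]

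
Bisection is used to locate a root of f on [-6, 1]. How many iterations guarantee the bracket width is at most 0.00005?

Width after n steps is 7/2^n. Need 2^n ≥ 7/0.00005 = 140000.
2^17 = 131072 < 140000 ≤ 2^18 = 262144, so n = 18.

18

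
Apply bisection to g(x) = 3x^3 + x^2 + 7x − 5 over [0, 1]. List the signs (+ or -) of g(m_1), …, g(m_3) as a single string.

-++

m = 0.5, g(m) = -0.875 (−); new bracket [0.5, 1]
m = 0.75, g(m) = 2.078125 (+); new bracket [0.5, 0.75]
m = 0.625, g(m) = 0.498047 (+); new bracket [0.5, 0.625]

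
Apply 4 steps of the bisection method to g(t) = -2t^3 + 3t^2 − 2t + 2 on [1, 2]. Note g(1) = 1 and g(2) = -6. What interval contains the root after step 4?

[1.3125, 1.375]

midpoint 1.5: g = -1 < 0 → [1, 1.5]
midpoint 1.25: g = 0.28125 > 0 → [1.25, 1.5]
midpoint 1.375: g = -0.277344 < 0 → [1.25, 1.375]
midpoint 1.3125: g = 0.021 > 0 → [1.3125, 1.375]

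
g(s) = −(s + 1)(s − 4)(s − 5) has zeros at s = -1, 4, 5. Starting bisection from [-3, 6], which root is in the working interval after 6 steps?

-1

s = 1.5 gives g = -21.875, negative; keep [-3, 1.5]
s = -0.75 gives g = -6.828125, negative; keep [-3, -0.75]
s = -1.875 gives g = 35.341797, positive; keep [-1.875, -0.75]
s = -1.3125 gives g = 10.4797, positive; keep [-1.3125, -0.75]
s = -1.03125 gives g = 0.9483, positive; keep [-1.03125, -0.75]
s = -0.890625 gives g = -3.151, negative; keep [-1.03125, -0.890625]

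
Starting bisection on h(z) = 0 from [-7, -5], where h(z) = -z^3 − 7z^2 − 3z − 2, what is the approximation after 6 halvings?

-6.59375

m = -6, h(m) = -20 (−); new bracket [-7, -6]
m = -6.5, h(m) = -3.625 (−); new bracket [-7, -6.5]
m = -6.75, h(m) = 6.859375 (+); new bracket [-6.75, -6.5]
m = -6.625, h(m) = 1.416 (+); new bracket [-6.625, -6.5]
m = -6.5625, h(m) = -1.1541 (−); new bracket [-6.625, -6.5625]
m = -6.59375, h(m) = 0.1185 (+); new bracket [-6.59375, -6.5625]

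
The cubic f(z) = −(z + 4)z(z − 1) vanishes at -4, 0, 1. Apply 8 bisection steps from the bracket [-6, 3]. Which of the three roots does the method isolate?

z = -1.5 gives f = -9.375, negative; keep [-6, -1.5]
z = -3.75 gives f = -4.453125, negative; keep [-6, -3.75]
z = -4.875 gives f = 25.060547, positive; keep [-4.875, -3.75]
z = -4.3125 gives f = 7.1594, positive; keep [-4.3125, -3.75]
z = -4.03125 gives f = 0.6338, positive; keep [-4.03125, -3.75]
z = -3.890625 gives f = -2.0811, negative; keep [-4.03125, -3.890625]
z = -3.9609375 gives f = -0.7676, negative; keep [-4.03125, -3.9609375]
z = -3.99609375 gives f = -0.078, negative; keep [-4.03125, -3.99609375]

-4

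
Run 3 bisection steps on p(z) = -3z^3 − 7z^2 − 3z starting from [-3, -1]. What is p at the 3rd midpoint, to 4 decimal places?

midpoint -2: p = 2 > 0 → [-2, -1]
midpoint -1.5: p = -1.125 < 0 → [-2, -1.5]
midpoint -1.75: p = -0.109375 < 0 → [-2, -1.75]

-0.1094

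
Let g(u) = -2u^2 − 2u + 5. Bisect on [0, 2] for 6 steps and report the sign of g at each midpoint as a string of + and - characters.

u = 1 gives g = 1, positive; keep [1, 2]
u = 1.5 gives g = -2.5, negative; keep [1, 1.5]
u = 1.25 gives g = -0.625, negative; keep [1, 1.25]
u = 1.125 gives g = 0.2188, positive; keep [1.125, 1.25]
u = 1.1875 gives g = -0.1953, negative; keep [1.125, 1.1875]
u = 1.15625 gives g = 0.0137, positive; keep [1.15625, 1.1875]

+--+-+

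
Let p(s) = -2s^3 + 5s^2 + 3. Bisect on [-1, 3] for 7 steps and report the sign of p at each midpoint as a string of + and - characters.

+++-++-

m = 1, p(m) = 6 (+); new bracket [1, 3]
m = 2, p(m) = 7 (+); new bracket [2, 3]
m = 2.5, p(m) = 3 (+); new bracket [2.5, 3]
m = 2.75, p(m) = -0.7812 (−); new bracket [2.5, 2.75]
m = 2.625, p(m) = 1.2773 (+); new bracket [2.625, 2.75]
m = 2.6875, p(m) = 0.2915 (+); new bracket [2.6875, 2.75]
m = 2.71875, p(m) = -0.2338 (−); new bracket [2.6875, 2.71875]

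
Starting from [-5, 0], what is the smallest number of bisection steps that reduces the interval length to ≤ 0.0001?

Width after n steps is 5/2^n. Need 2^n ≥ 5/0.0001 = 50000.
2^15 = 32768 < 50000 ≤ 2^16 = 65536, so n = 16.

16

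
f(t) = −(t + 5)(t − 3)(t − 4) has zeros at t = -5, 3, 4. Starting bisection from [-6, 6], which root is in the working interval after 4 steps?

t = 0 gives f = -60, negative; keep [-6, 0]
t = -3 gives f = -84, negative; keep [-6, -3]
t = -4.5 gives f = -31.875, negative; keep [-6, -4.5]
t = -5.25 gives f = 19.0781, positive; keep [-5.25, -4.5]

-5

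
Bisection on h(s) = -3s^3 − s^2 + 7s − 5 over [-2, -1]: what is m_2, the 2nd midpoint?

midpoint -1.5: h = -7.625 < 0 → [-2, -1.5]
midpoint -1.75: h = -4.234375 < 0 → [-2, -1.75]

-1.75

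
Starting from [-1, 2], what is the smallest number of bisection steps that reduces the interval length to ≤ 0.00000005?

26

Width after n steps is 3/2^n. Need 2^n ≥ 3/0.00000005 = 60000000.
2^25 = 33554432 < 60000000 ≤ 2^26 = 67108864, so n = 26.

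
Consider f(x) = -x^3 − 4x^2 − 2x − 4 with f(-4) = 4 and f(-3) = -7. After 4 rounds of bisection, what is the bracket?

[-3.8125, -3.75]

f(-3.5) = -3.125 < 0, so the root lies in [-4, -3.5]
f(-3.75) = -0.015625 < 0, so the root lies in [-4, -3.75]
f(-3.875) = 1.873047 > 0, so the root lies in [-3.875, -3.75]
f(-3.8125) = 0.8997 > 0, so the root lies in [-3.8125, -3.75]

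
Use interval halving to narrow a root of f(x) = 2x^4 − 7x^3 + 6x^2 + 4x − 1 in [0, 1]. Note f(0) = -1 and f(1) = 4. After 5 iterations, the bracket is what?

[0.1875, 0.21875]

m = 0.5, f(m) = 1.75 (+); new bracket [0, 0.5]
m = 0.25, f(m) = 0.273438 (+); new bracket [0, 0.25]
m = 0.125, f(m) = -0.419434 (−); new bracket [0.125, 0.25]
m = 0.1875, f(m) = -0.0827 (−); new bracket [0.1875, 0.25]
m = 0.21875, f(m) = 0.0934 (+); new bracket [0.1875, 0.21875]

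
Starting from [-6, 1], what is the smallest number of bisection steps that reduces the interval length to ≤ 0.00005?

Width after n steps is 7/2^n. Need 2^n ≥ 7/0.00005 = 140000.
2^17 = 131072 < 140000 ≤ 2^18 = 262144, so n = 18.

18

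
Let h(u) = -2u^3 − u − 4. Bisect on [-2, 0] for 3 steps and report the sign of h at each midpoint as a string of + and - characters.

u = -1 gives h = -1, negative; keep [-2, -1]
u = -1.5 gives h = 4.25, positive; keep [-1.5, -1]
u = -1.25 gives h = 1.15625, positive; keep [-1.25, -1]

-++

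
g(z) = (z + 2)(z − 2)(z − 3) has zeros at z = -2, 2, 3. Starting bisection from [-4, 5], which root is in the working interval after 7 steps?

-2

z = 0.5 gives g = 9.375, positive; keep [-4, 0.5]
z = -1.75 gives g = 4.453125, positive; keep [-4, -1.75]
z = -2.875 gives g = -25.060547, negative; keep [-2.875, -1.75]
z = -2.3125 gives g = -7.1594, negative; keep [-2.3125, -1.75]
z = -2.03125 gives g = -0.6338, negative; keep [-2.03125, -1.75]
z = -1.890625 gives g = 2.0811, positive; keep [-2.03125, -1.890625]
z = -1.9609375 gives g = 0.7676, positive; keep [-2.03125, -1.9609375]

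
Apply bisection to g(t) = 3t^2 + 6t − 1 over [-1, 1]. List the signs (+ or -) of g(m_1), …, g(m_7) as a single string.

-++-++-

midpoint 0: g = -1 < 0 → [0, 1]
midpoint 0.5: g = 2.75 > 0 → [0, 0.5]
midpoint 0.25: g = 0.6875 > 0 → [0, 0.25]
midpoint 0.125: g = -0.2031 < 0 → [0.125, 0.25]
midpoint 0.1875: g = 0.2305 > 0 → [0.125, 0.1875]
midpoint 0.15625: g = 0.0107 > 0 → [0.125, 0.15625]
midpoint 0.140625: g = -0.0969 < 0 → [0.140625, 0.15625]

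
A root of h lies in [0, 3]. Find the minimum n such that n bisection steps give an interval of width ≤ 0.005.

Width after n steps is 3/2^n. Need 2^n ≥ 3/0.005 = 600.
2^9 = 512 < 600 ≤ 2^10 = 1024, so n = 10.

10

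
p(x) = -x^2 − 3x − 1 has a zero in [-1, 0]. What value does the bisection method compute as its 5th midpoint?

-0.40625

p(-0.5) = 0.25 > 0, so the root lies in [-0.5, 0]
p(-0.25) = -0.3125 < 0, so the root lies in [-0.5, -0.25]
p(-0.375) = -0.015625 < 0, so the root lies in [-0.5, -0.375]
p(-0.4375) = 0.1211 > 0, so the root lies in [-0.4375, -0.375]
p(-0.40625) = 0.0537 > 0, so the root lies in [-0.40625, -0.375]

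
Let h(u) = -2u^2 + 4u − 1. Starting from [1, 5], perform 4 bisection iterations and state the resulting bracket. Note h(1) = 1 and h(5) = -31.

u = 3 gives h = -7, negative; keep [1, 3]
u = 2 gives h = -1, negative; keep [1, 2]
u = 1.5 gives h = 0.5, positive; keep [1.5, 2]
u = 1.75 gives h = -0.125, negative; keep [1.5, 1.75]

[1.5, 1.75]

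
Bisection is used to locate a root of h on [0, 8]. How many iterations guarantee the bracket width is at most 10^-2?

10

Width after n steps is 8/2^n. Need 2^n ≥ 8/10^-2 = 800.
2^9 = 512 < 800 ≤ 2^10 = 1024, so n = 10.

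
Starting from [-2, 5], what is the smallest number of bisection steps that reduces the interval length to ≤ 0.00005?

18

Width after n steps is 7/2^n. Need 2^n ≥ 7/0.00005 = 140000.
2^17 = 131072 < 140000 ≤ 2^18 = 262144, so n = 18.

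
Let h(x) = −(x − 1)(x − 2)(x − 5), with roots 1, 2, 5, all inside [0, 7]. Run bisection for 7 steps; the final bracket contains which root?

5

m = 3.5, h(m) = 5.625 (+); new bracket [3.5, 7]
m = 5.25, h(m) = -3.453125 (−); new bracket [3.5, 5.25]
m = 4.375, h(m) = 5.009766 (+); new bracket [4.375, 5.25]
m = 4.8125, h(m) = 2.0105 (+); new bracket [4.8125, 5.25]
m = 5.03125, h(m) = -0.3819 (−); new bracket [4.8125, 5.03125]
m = 4.921875, h(m) = 0.8953 (+); new bracket [4.921875, 5.03125]
m = 4.9765625, h(m) = 0.2774 (+); new bracket [4.9765625, 5.03125]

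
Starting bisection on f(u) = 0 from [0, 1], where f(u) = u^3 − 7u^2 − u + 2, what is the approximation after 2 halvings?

m = 0.5, f(m) = -0.125 (−); new bracket [0, 0.5]
m = 0.25, f(m) = 1.328125 (+); new bracket [0.25, 0.5]

0.25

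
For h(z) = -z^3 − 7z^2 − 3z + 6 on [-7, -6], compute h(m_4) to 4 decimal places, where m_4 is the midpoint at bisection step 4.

2.0017

midpoint -6.5: h = 4.375 > 0 → [-6.5, -6]
midpoint -6.25: h = -4.546875 < 0 → [-6.5, -6.25]
midpoint -6.375: h = -0.275391 < 0 → [-6.5, -6.375]
midpoint -6.4375: h = 2.0017 > 0 → [-6.4375, -6.375]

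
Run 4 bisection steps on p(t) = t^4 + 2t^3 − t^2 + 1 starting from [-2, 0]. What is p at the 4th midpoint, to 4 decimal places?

0.2737

t = -1 gives p = -1, negative; keep [-1, 0]
t = -0.5 gives p = 0.5625, positive; keep [-1, -0.5]
t = -0.75 gives p = -0.089844, negative; keep [-0.75, -0.5]
t = -0.625 gives p = 0.2737, positive; keep [-0.75, -0.625]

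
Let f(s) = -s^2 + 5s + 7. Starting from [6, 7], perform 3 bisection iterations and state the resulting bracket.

[6.125, 6.25]

m = 6.5, f(m) = -2.75 (−); new bracket [6, 6.5]
m = 6.25, f(m) = -0.8125 (−); new bracket [6, 6.25]
m = 6.125, f(m) = 0.109375 (+); new bracket [6.125, 6.25]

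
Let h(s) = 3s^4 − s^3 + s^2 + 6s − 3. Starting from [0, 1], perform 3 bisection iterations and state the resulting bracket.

s = 0.5 gives h = 0.3125, positive; keep [0, 0.5]
s = 0.25 gives h = -1.441406, negative; keep [0.25, 0.5]
s = 0.375 gives h = -0.602783, negative; keep [0.375, 0.5]

[0.375, 0.5]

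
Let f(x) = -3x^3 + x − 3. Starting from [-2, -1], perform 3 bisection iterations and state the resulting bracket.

midpoint -1.5: f = 5.625 > 0 → [-1.5, -1]
midpoint -1.25: f = 1.609375 > 0 → [-1.25, -1]
midpoint -1.125: f = 0.146484 > 0 → [-1.125, -1]

[-1.125, -1]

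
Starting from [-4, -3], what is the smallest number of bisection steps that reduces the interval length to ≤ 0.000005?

18

Width after n steps is 1/2^n. Need 2^n ≥ 1/0.000005 = 200000.
2^17 = 131072 < 200000 ≤ 2^18 = 262144, so n = 18.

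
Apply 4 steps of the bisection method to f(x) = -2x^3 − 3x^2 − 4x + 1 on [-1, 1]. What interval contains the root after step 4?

[0.125, 0.25]

midpoint 0: f = 1 > 0 → [0, 1]
midpoint 0.5: f = -2 < 0 → [0, 0.5]
midpoint 0.25: f = -0.21875 < 0 → [0, 0.25]
midpoint 0.125: f = 0.4492 > 0 → [0.125, 0.25]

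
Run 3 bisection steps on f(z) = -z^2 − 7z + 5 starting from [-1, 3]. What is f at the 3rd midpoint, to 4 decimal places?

1.2500

midpoint 1: f = -3 < 0 → [-1, 1]
midpoint 0: f = 5 > 0 → [0, 1]
midpoint 0.5: f = 1.25 > 0 → [0.5, 1]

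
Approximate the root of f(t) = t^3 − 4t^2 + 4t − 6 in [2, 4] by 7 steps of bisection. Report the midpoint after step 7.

3.328125

midpoint 3: f = -3 < 0 → [3, 4]
midpoint 3.5: f = 1.875 > 0 → [3, 3.5]
midpoint 3.25: f = -0.921875 < 0 → [3.25, 3.5]
midpoint 3.375: f = 0.3809 > 0 → [3.25, 3.375]
midpoint 3.3125: f = -0.2937 < 0 → [3.3125, 3.375]
midpoint 3.34375: f = 0.0377 > 0 → [3.3125, 3.34375]
midpoint 3.328125: f = -0.1295 < 0 → [3.328125, 3.34375]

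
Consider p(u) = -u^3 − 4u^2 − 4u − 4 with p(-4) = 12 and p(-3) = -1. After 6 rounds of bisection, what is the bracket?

[-3.140625, -3.125]

m = -3.5, p(m) = 3.875 (+); new bracket [-3.5, -3]
m = -3.25, p(m) = 1.078125 (+); new bracket [-3.25, -3]
m = -3.125, p(m) = -0.044922 (−); new bracket [-3.25, -3.125]
m = -3.1875, p(m) = 0.4949 (+); new bracket [-3.1875, -3.125]
m = -3.15625, p(m) = 0.2196 (+); new bracket [-3.15625, -3.125]
m = -3.140625, p(m) = 0.086 (+); new bracket [-3.140625, -3.125]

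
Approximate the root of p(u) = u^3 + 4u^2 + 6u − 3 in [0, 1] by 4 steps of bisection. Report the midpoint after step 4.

0.4375

midpoint 0.5: p = 1.125 > 0 → [0, 0.5]
midpoint 0.25: p = -1.234375 < 0 → [0.25, 0.5]
midpoint 0.375: p = -0.134766 < 0 → [0.375, 0.5]
midpoint 0.4375: p = 0.4744 > 0 → [0.375, 0.4375]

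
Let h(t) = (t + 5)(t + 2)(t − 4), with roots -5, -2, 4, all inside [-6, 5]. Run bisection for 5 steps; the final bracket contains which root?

4

m = -0.5, h(m) = -30.375 (−); new bracket [-0.5, 5]
m = 2.25, h(m) = -53.921875 (−); new bracket [2.25, 5]
m = 3.625, h(m) = -18.193359 (−); new bracket [3.625, 5]
m = 4.3125, h(m) = 18.3704 (+); new bracket [3.625, 4.3125]
m = 3.96875, h(m) = -1.6729 (−); new bracket [3.96875, 4.3125]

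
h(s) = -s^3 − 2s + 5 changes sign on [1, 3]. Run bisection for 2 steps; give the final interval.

m = 2, h(m) = -7 (−); new bracket [1, 2]
m = 1.5, h(m) = -1.375 (−); new bracket [1, 1.5]

[1, 1.5]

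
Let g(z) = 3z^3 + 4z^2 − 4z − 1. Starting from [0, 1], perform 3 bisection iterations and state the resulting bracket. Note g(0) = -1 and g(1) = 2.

[0.75, 0.875]

midpoint 0.5: g = -1.625 < 0 → [0.5, 1]
midpoint 0.75: g = -0.484375 < 0 → [0.75, 1]
midpoint 0.875: g = 0.572266 > 0 → [0.75, 0.875]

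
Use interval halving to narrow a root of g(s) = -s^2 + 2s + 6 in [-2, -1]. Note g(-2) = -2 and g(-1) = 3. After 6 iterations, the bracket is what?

[-1.65625, -1.640625]

g(-1.5) = 0.75 > 0, so the root lies in [-2, -1.5]
g(-1.75) = -0.5625 < 0, so the root lies in [-1.75, -1.5]
g(-1.625) = 0.109375 > 0, so the root lies in [-1.75, -1.625]
g(-1.6875) = -0.2227 < 0, so the root lies in [-1.6875, -1.625]
g(-1.65625) = -0.0557 < 0, so the root lies in [-1.65625, -1.625]
g(-1.640625) = 0.0271 > 0, so the root lies in [-1.65625, -1.640625]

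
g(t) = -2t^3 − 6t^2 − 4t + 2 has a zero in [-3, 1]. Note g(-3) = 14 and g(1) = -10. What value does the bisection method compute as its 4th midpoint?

0.25

midpoint -1: g = 2 > 0 → [-1, 1]
midpoint 0: g = 2 > 0 → [0, 1]
midpoint 0.5: g = -1.75 < 0 → [0, 0.5]
midpoint 0.25: g = 0.5938 > 0 → [0.25, 0.5]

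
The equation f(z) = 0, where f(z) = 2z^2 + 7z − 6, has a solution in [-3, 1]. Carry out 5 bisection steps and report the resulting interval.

m = -1, f(m) = -11 (−); new bracket [-1, 1]
m = 0, f(m) = -6 (−); new bracket [0, 1]
m = 0.5, f(m) = -2 (−); new bracket [0.5, 1]
m = 0.75, f(m) = 0.375 (+); new bracket [0.5, 0.75]
m = 0.625, f(m) = -0.8438 (−); new bracket [0.625, 0.75]

[0.625, 0.75]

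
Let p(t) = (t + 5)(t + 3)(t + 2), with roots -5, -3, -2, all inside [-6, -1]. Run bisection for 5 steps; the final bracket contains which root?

-5

t = -3.5 gives p = 1.125, positive; keep [-6, -3.5]
t = -4.75 gives p = 1.203125, positive; keep [-6, -4.75]
t = -5.375 gives p = -3.005859, negative; keep [-5.375, -4.75]
t = -5.0625 gives p = -0.3948, negative; keep [-5.0625, -4.75]
t = -4.90625 gives p = 0.5194, positive; keep [-5.0625, -4.90625]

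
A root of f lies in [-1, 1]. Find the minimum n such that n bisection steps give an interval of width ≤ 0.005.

9

Width after n steps is 2/2^n. Need 2^n ≥ 2/0.005 = 400.
2^8 = 256 < 400 ≤ 2^9 = 512, so n = 9.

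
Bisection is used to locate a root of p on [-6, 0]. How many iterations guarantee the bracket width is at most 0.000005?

21

Width after n steps is 6/2^n. Need 2^n ≥ 6/0.000005 = 1200000.
2^20 = 1048576 < 1200000 ≤ 2^21 = 2097152, so n = 21.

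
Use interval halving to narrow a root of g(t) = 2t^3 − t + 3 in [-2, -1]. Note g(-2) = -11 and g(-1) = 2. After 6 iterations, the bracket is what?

[-1.296875, -1.28125]

midpoint -1.5: g = -2.25 < 0 → [-1.5, -1]
midpoint -1.25: g = 0.34375 > 0 → [-1.5, -1.25]
midpoint -1.375: g = -0.824219 < 0 → [-1.375, -1.25]
midpoint -1.3125: g = -0.2095 < 0 → [-1.3125, -1.25]
midpoint -1.28125: g = 0.0746 > 0 → [-1.3125, -1.28125]
midpoint -1.296875: g = -0.0655 < 0 → [-1.296875, -1.28125]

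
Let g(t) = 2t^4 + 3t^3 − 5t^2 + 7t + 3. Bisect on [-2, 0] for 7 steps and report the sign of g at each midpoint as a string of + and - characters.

t = -1 gives g = -10, negative; keep [-1, 0]
t = -0.5 gives g = -2, negative; keep [-0.5, 0]
t = -0.25 gives g = 0.898438, positive; keep [-0.5, -0.25]
t = -0.375 gives g = -0.4468, negative; keep [-0.375, -0.25]
t = -0.3125 gives g = 0.2517, positive; keep [-0.375, -0.3125]
t = -0.34375 gives g = -0.091, negative; keep [-0.34375, -0.3125]
t = -0.328125 gives g = 0.082, positive; keep [-0.34375, -0.328125]

--+-+-+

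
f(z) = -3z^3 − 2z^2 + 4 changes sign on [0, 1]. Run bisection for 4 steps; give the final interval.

m = 0.5, f(m) = 3.125 (+); new bracket [0.5, 1]
m = 0.75, f(m) = 1.609375 (+); new bracket [0.75, 1]
m = 0.875, f(m) = 0.458984 (+); new bracket [0.875, 1]
m = 0.9375, f(m) = -0.2297 (−); new bracket [0.875, 0.9375]

[0.875, 0.9375]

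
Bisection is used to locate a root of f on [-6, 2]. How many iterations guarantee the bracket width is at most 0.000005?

21

Width after n steps is 8/2^n. Need 2^n ≥ 8/0.000005 = 1600000.
2^20 = 1048576 < 1600000 ≤ 2^21 = 2097152, so n = 21.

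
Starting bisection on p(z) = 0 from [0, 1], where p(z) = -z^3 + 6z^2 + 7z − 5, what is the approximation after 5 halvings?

p(0.5) = -0.125 < 0, so the root lies in [0.5, 1]
p(0.75) = 3.203125 > 0, so the root lies in [0.5, 0.75]
p(0.625) = 1.474609 > 0, so the root lies in [0.5, 0.625]
p(0.5625) = 0.658 > 0, so the root lies in [0.5, 0.5625]
p(0.53125) = 0.2622 > 0, so the root lies in [0.5, 0.53125]

0.53125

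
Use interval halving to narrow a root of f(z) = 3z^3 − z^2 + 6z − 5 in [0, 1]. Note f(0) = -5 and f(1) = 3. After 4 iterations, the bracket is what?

m = 0.5, f(m) = -1.875 (−); new bracket [0.5, 1]
m = 0.75, f(m) = 0.203125 (+); new bracket [0.5, 0.75]
m = 0.625, f(m) = -0.908203 (−); new bracket [0.625, 0.75]
m = 0.6875, f(m) = -0.3728 (−); new bracket [0.6875, 0.75]

[0.6875, 0.75]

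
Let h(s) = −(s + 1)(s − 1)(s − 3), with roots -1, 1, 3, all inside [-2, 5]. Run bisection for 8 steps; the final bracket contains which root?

3

midpoint 1.5: h = 1.875 > 0 → [1.5, 5]
midpoint 3.25: h = -2.390625 < 0 → [1.5, 3.25]
midpoint 2.375: h = 2.900391 > 0 → [2.375, 3.25]
midpoint 2.8125: h = 1.2957 > 0 → [2.8125, 3.25]
midpoint 3.03125: h = -0.2559 < 0 → [2.8125, 3.03125]
midpoint 2.921875: h = 0.5889 > 0 → [2.921875, 3.03125]
midpoint 2.9765625: h = 0.1842 > 0 → [2.9765625, 3.03125]
midpoint 3.00390625: h = -0.0313 < 0 → [2.9765625, 3.00390625]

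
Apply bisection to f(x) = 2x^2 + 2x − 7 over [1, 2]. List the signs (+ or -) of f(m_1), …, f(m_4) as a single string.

+--+

x = 1.5 gives f = 0.5, positive; keep [1, 1.5]
x = 1.25 gives f = -1.375, negative; keep [1.25, 1.5]
x = 1.375 gives f = -0.46875, negative; keep [1.375, 1.5]
x = 1.4375 gives f = 0.0078, positive; keep [1.375, 1.4375]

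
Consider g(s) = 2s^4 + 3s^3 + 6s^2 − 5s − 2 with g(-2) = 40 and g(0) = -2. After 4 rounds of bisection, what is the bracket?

[-0.375, -0.25]

s = -1 gives g = 8, positive; keep [-1, 0]
s = -0.5 gives g = 1.75, positive; keep [-0.5, 0]
s = -0.25 gives g = -0.414062, negative; keep [-0.5, -0.25]
s = -0.375 gives g = 0.6001, positive; keep [-0.375, -0.25]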